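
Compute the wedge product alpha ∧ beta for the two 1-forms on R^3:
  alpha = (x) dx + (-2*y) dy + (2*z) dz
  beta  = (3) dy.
alpha ∧ beta = (3*x) dx ∧ dy + (-6*z) dy ∧ dz

Distribute the wedge, using dx_i ∧ dx_j = -dx_j ∧ dx_i and dx_i ∧ dx_i = 0. For each pair (i, j) with i < j, the coefficient of dx_i ∧ dx_j in alpha ∧ beta is (alpha_i * beta_j - alpha_j * beta_i). Collecting: alpha ∧ beta = (3*x) dx ∧ dy + (-6*z) dy ∧ dz.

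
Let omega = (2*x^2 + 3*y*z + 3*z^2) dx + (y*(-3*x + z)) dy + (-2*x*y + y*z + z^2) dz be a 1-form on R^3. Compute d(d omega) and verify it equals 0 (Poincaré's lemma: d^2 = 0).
d(d omega) = 0

Step 1: d omega = sum_{i<j} (∂f_j/∂x_i - ∂f_i/∂x_j) dx_i ∧ dx_j:
  coeff of dx ∧ dy: -3*y - 3*z
  coeff of dx ∧ dz: -5*y - 6*z
  coeff of dy ∧ dz: -2*x - y + z
Step 2: Apply d again to each 2-form coefficient. The only possible 3-form in R^3 is dx ∧ dy ∧ dz, with coefficient
  ∂(coeff of dy∧dz)/∂x - ∂(coeff of dx∧dz)/∂y + ∂(coeff of dx∧dy)/∂z
  = ∂/∂x (-2*x - y + z) - ∂/∂y (-5*y - 6*z) + ∂/∂z (-3*y - 3*z).
Each of these terms simplifies to sums of mixed partials that cancel in pairs. The result is 0 (by equality of mixed partials for smooth functions — Schwarz / Clairaut).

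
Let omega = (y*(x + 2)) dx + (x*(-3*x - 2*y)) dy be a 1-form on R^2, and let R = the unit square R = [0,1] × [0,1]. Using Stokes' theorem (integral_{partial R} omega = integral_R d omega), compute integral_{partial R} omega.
integral_(partial R) omega = -13/2

Stokes: integral_partial_R omega = integral_R d omega with d omega = (∂Q/∂x - ∂P/∂y) dx ∧ dy.
  ∂Q/∂x = -6*x - 2*y
  ∂P/∂y = x + 2
  integrand = ∂Q/∂x - ∂P/∂y = -7*x - 2*y - 2.
Integrating over R: integral_0^1 integral_0^1 (-7*x - 2*y - 2) dx dy = -13/2.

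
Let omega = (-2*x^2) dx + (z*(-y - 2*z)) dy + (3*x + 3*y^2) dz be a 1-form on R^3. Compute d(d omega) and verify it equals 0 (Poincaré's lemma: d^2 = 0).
d(d omega) = 0

Step 1: d omega = sum_{i<j} (∂f_j/∂x_i - ∂f_i/∂x_j) dx_i ∧ dx_j:
  coeff of dx ∧ dy: 0
  coeff of dx ∧ dz: 3
  coeff of dy ∧ dz: 7*y + 4*z
Step 2: Apply d again to each 2-form coefficient. The only possible 3-form in R^3 is dx ∧ dy ∧ dz, with coefficient
  ∂(coeff of dy∧dz)/∂x - ∂(coeff of dx∧dz)/∂y + ∂(coeff of dx∧dy)/∂z
  = ∂/∂x (7*y + 4*z) - ∂/∂y (3) + ∂/∂z (0).
Each of these terms simplifies to sums of mixed partials that cancel in pairs. The result is 0 (by equality of mixed partials for smooth functions — Schwarz / Clairaut).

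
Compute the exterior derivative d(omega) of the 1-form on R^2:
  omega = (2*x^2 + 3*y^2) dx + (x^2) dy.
d(omega) = (2*x - 6*y) dx ∧ dy

For a 1-form omega = sum_i f_i dx_i, the exterior derivative is
  d(omega) = sum_{i < j} (∂f_j/∂x_i - ∂f_i/∂x_j) dx_i ∧ dx_j.
  coefficient of dx ∧ dy: ∂f_2/∂x - ∂f_1/∂y = ∂(x^2)/∂x - ∂(2*x^2 + 3*y^2)/∂y = 2*x - 6*y
Assembling: d(omega) = (2*x - 6*y) dx ∧ dy.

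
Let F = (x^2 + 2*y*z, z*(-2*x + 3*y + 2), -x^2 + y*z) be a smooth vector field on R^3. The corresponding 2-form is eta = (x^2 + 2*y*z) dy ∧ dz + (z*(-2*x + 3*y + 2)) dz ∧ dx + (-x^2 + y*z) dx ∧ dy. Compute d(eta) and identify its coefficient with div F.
d(eta) = (2*x + y + 3*z) dx ∧ dy ∧ dz; div F = 2*x + y + 3*z

For a 2-form in R^3 of the form above, applying d gives a 3-form with coefficient ∂P/∂x + ∂Q/∂y + ∂R/∂z:
  ∂P/∂x = 2*x
  ∂Q/∂y = 3*z
  ∂R/∂z = y
Sum = 2*x + y + 3*z, which is exactly div F.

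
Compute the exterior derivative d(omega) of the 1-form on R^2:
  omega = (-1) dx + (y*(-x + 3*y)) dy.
d(omega) = (-y) dx ∧ dy

For a 1-form omega = sum_i f_i dx_i, the exterior derivative is
  d(omega) = sum_{i < j} (∂f_j/∂x_i - ∂f_i/∂x_j) dx_i ∧ dx_j.
  coefficient of dx ∧ dy: ∂f_2/∂x - ∂f_1/∂y = ∂(y*(-x + 3*y))/∂x - ∂(-1)/∂y = -y
Assembling: d(omega) = (-y) dx ∧ dy.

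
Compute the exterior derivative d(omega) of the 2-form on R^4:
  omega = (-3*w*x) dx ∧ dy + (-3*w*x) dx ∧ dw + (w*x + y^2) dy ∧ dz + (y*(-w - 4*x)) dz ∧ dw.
d(omega) = (-3*x) dx ∧ dy ∧ dw + (w) dx ∧ dy ∧ dz + (-w - 3*x) dy ∧ dz ∧ dw + (-4*y) dx ∧ dz ∧ dw

For a 2-form omega = sum_{i<j} g_{ij} dx_i ∧ dx_j, the exterior derivative is
  d(omega) = sum_{i<j} d(g_{ij}) ∧ dx_i ∧ dx_j = sum_{i<j, k} (∂g_{ij}/∂x_k) dx_k ∧ dx_i ∧ dx_j.
Expand each term, using dx_k ∧ dx_i ∧ dx_j = sgn(permutation) dx_{(a)} ∧ dx_{(b)} ∧ dx_{(c)} with (a < b < c) sorted:
  d(-3*w*x) includes (∂/∂w)(-3*w*x) dw = (-3*x) dw, which multiplied by dx ∧ dy gives (-3*x) dx ∧ dy ∧ dw
  d(w*x + y^2) includes (∂/∂x)(w*x + y^2) dx = (w) dx, which multiplied by dy ∧ dz gives (w) dx ∧ dy ∧ dz
  d(w*x + y^2) includes (∂/∂w)(w*x + y^2) dw = (x) dw, which multiplied by dy ∧ dz gives (x) dy ∧ dz ∧ dw
  d(y*(-w - 4*x)) includes (∂/∂x)(y*(-w - 4*x)) dx = (-4*y) dx, which multiplied by dz ∧ dw gives (-4*y) dx ∧ dz ∧ dw
  d(y*(-w - 4*x)) includes (∂/∂y)(y*(-w - 4*x)) dy = (-w - 4*x) dy, which multiplied by dz ∧ dw gives (-w - 4*x) dy ∧ dz ∧ dw
Collecting like 3-forms: d(omega) = (-3*x) dx ∧ dy ∧ dw + (w) dx ∧ dy ∧ dz + (-w - 3*x) dy ∧ dz ∧ dw + (-4*y) dx ∧ dz ∧ dw.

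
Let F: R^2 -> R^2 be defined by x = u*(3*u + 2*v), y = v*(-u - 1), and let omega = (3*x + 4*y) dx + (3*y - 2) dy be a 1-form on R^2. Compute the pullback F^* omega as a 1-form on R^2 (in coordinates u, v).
F^* omega = (54*u^3 + 30*u^2*v + 7*u*v^2 - 24*u*v - 5*v^2 + 2*v) du + (18*u^3 + 7*u^2*v - 2*u*v + 2*u + 3*v + 2) dv

Using F^*(f dg) = (f ∘ F) d(g ∘ F), substitute each coordinate x_i by F_i(u, v) in f_i, and replace dx_i by d F_i = (∂F_i/∂u) du + (∂F_i/∂v) dv.
  For the x component: f_1(F) = 9*u^2 + 2*u*v - 4*v; d F_1 = (6*u + 2*v) du + (2*u) dv
  For the y component: f_2(F) = -3*u*v - 3*v - 2; d F_2 = (-v) du + (-u - 1) dv
Combining and collecting du, dv coefficients:
  coeff of du: 54*u^3 + 30*u^2*v + 7*u*v^2 - 24*u*v - 5*v^2 + 2*v
  coeff of dv: 18*u^3 + 7*u^2*v - 2*u*v + 2*u + 3*v + 2
F^* omega = (54*u^3 + 30*u^2*v + 7*u*v^2 - 24*u*v - 5*v^2 + 2*v) du + (18*u^3 + 7*u^2*v - 2*u*v + 2*u + 3*v + 2) dv.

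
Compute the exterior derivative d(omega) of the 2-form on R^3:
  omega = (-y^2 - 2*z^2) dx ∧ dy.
d(omega) = (-4*z) dx ∧ dy ∧ dz

For a 2-form omega = sum_{i<j} g_{ij} dx_i ∧ dx_j, the exterior derivative is
  d(omega) = sum_{i<j} d(g_{ij}) ∧ dx_i ∧ dx_j = sum_{i<j, k} (∂g_{ij}/∂x_k) dx_k ∧ dx_i ∧ dx_j.
Expand each term, using dx_k ∧ dx_i ∧ dx_j = sgn(permutation) dx_{(a)} ∧ dx_{(b)} ∧ dx_{(c)} with (a < b < c) sorted:
  d(-y^2 - 2*z^2) includes (∂/∂z)(-y^2 - 2*z^2) dz = (-4*z) dz, which multiplied by dx ∧ dy gives (-4*z) dx ∧ dy ∧ dz
Collecting like 3-forms: d(omega) = (-4*z) dx ∧ dy ∧ dz.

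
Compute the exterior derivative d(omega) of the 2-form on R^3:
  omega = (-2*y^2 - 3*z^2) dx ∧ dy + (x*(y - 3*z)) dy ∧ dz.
d(omega) = (y - 9*z) dx ∧ dy ∧ dz

For a 2-form omega = sum_{i<j} g_{ij} dx_i ∧ dx_j, the exterior derivative is
  d(omega) = sum_{i<j} d(g_{ij}) ∧ dx_i ∧ dx_j = sum_{i<j, k} (∂g_{ij}/∂x_k) dx_k ∧ dx_i ∧ dx_j.
Expand each term, using dx_k ∧ dx_i ∧ dx_j = sgn(permutation) dx_{(a)} ∧ dx_{(b)} ∧ dx_{(c)} with (a < b < c) sorted:
  d(-2*y^2 - 3*z^2) includes (∂/∂z)(-2*y^2 - 3*z^2) dz = (-6*z) dz, which multiplied by dx ∧ dy gives (-6*z) dx ∧ dy ∧ dz
  d(x*(y - 3*z)) includes (∂/∂x)(x*(y - 3*z)) dx = (y - 3*z) dx, which multiplied by dy ∧ dz gives (y - 3*z) dx ∧ dy ∧ dz
Collecting like 3-forms: d(omega) = (y - 9*z) dx ∧ dy ∧ dz.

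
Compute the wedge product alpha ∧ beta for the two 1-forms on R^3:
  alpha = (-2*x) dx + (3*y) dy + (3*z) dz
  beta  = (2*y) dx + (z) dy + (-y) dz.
alpha ∧ beta = (-2*x*z - 6*y^2) dx ∧ dy + (2*y*(x - 3*z)) dx ∧ dz + (-3*y^2 - 3*z^2) dy ∧ dz

Distribute the wedge, using dx_i ∧ dx_j = -dx_j ∧ dx_i and dx_i ∧ dx_i = 0. For each pair (i, j) with i < j, the coefficient of dx_i ∧ dx_j in alpha ∧ beta is (alpha_i * beta_j - alpha_j * beta_i). Collecting: alpha ∧ beta = (-2*x*z - 6*y^2) dx ∧ dy + (2*y*(x - 3*z)) dx ∧ dz + (-3*y^2 - 3*z^2) dy ∧ dz.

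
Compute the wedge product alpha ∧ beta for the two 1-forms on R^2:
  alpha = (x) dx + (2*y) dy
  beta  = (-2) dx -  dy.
alpha ∧ beta = (-x + 4*y) dx ∧ dy

Distribute the wedge, using dx_i ∧ dx_j = -dx_j ∧ dx_i and dx_i ∧ dx_i = 0. For each pair (i, j) with i < j, the coefficient of dx_i ∧ dx_j in alpha ∧ beta is (alpha_i * beta_j - alpha_j * beta_i). Collecting: alpha ∧ beta = (-x + 4*y) dx ∧ dy.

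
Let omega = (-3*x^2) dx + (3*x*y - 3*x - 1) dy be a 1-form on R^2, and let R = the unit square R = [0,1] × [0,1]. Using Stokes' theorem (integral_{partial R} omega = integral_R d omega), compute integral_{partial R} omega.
integral_(partial R) omega = -3/2

Stokes: integral_partial_R omega = integral_R d omega with d omega = (∂Q/∂x - ∂P/∂y) dx ∧ dy.
  ∂Q/∂x = 3*y - 3
  ∂P/∂y = 0
  integrand = ∂Q/∂x - ∂P/∂y = 3*y - 3.
Integrating over R: integral_0^1 integral_0^1 (3*y - 3) dx dy = -3/2.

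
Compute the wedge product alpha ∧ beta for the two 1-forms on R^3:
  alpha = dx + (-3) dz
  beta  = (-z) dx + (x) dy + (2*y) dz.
alpha ∧ beta = (x) dx ∧ dy + (2*y - 3*z) dx ∧ dz + (3*x) dy ∧ dz

Distribute the wedge, using dx_i ∧ dx_j = -dx_j ∧ dx_i and dx_i ∧ dx_i = 0. For each pair (i, j) with i < j, the coefficient of dx_i ∧ dx_j in alpha ∧ beta is (alpha_i * beta_j - alpha_j * beta_i). Collecting: alpha ∧ beta = (x) dx ∧ dy + (2*y - 3*z) dx ∧ dz + (3*x) dy ∧ dz.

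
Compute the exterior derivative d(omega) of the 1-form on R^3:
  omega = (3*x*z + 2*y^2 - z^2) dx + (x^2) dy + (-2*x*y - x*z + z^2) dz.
d(omega) = (2*x - 4*y) dx ∧ dy + (-3*x - 2*y + z) dx ∧ dz + (-2*x) dy ∧ dz

For a 1-form omega = sum_i f_i dx_i, the exterior derivative is
  d(omega) = sum_{i < j} (∂f_j/∂x_i - ∂f_i/∂x_j) dx_i ∧ dx_j.
  coefficient of dx ∧ dy: ∂f_2/∂x - ∂f_1/∂y = ∂(x^2)/∂x - ∂(3*x*z + 2*y^2 - z^2)/∂y = 2*x - 4*y
  coefficient of dx ∧ dz: ∂f_3/∂x - ∂f_1/∂z = ∂(-2*x*y - x*z + z^2)/∂x - ∂(3*x*z + 2*y^2 - z^2)/∂z = -3*x - 2*y + z
  coefficient of dy ∧ dz: ∂f_3/∂y - ∂f_2/∂z = ∂(-2*x*y - x*z + z^2)/∂y - ∂(x^2)/∂z = -2*x
Assembling: d(omega) = (2*x - 4*y) dx ∧ dy + (-3*x - 2*y + z) dx ∧ dz + (-2*x) dy ∧ dz.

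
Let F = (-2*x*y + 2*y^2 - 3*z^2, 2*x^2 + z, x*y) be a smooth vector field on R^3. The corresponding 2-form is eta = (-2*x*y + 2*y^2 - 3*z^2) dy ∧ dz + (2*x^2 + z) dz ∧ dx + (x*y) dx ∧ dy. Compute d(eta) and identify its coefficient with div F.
d(eta) = (-2*y) dx ∧ dy ∧ dz; div F = -2*y

For a 2-form in R^3 of the form above, applying d gives a 3-form with coefficient ∂P/∂x + ∂Q/∂y + ∂R/∂z:
  ∂P/∂x = -2*y
  ∂Q/∂y = 0
  ∂R/∂z = 0
Sum = -2*y, which is exactly div F.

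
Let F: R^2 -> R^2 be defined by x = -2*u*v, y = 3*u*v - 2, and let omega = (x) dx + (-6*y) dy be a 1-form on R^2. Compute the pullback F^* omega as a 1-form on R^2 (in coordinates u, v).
F^* omega = (2*v*(-25*u*v + 18)) du + (2*u*(-25*u*v + 18)) dv

Using F^*(f dg) = (f ∘ F) d(g ∘ F), substitute each coordinate x_i by F_i(u, v) in f_i, and replace dx_i by d F_i = (∂F_i/∂u) du + (∂F_i/∂v) dv.
  For the x component: f_1(F) = -2*u*v; d F_1 = (-2*v) du + (-2*u) dv
  For the y component: f_2(F) = -18*u*v + 12; d F_2 = (3*v) du + (3*u) dv
Combining and collecting du, dv coefficients:
  coeff of du: 2*v*(-25*u*v + 18)
  coeff of dv: 2*u*(-25*u*v + 18)
F^* omega = (2*v*(-25*u*v + 18)) du + (2*u*(-25*u*v + 18)) dv.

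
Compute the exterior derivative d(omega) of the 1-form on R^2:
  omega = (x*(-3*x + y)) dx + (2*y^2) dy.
d(omega) = (-x) dx ∧ dy

For a 1-form omega = sum_i f_i dx_i, the exterior derivative is
  d(omega) = sum_{i < j} (∂f_j/∂x_i - ∂f_i/∂x_j) dx_i ∧ dx_j.
  coefficient of dx ∧ dy: ∂f_2/∂x - ∂f_1/∂y = ∂(2*y^2)/∂x - ∂(x*(-3*x + y))/∂y = -x
Assembling: d(omega) = (-x) dx ∧ dy.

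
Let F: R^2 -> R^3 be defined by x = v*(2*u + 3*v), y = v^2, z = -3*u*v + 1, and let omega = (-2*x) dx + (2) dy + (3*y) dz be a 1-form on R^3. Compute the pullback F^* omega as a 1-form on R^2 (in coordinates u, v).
F^* omega = (v^2*(-8*u - 21*v)) du + (v*(-8*u^2 - 45*u*v - 36*v^2 + 4)) dv

Using F^*(f dg) = (f ∘ F) d(g ∘ F), substitute each coordinate x_i by F_i(u, v) in f_i, and replace dx_i by d F_i = (∂F_i/∂u) du + (∂F_i/∂v) dv.
  For the x component: f_1(F) = 2*v*(-2*u - 3*v); d F_1 = (2*v) du + (2*u + 6*v) dv
  For the y component: f_2(F) = 2; d F_2 = (0) du + (2*v) dv
  For the z component: f_3(F) = 3*v^2; d F_3 = (-3*v) du + (-3*u) dv
Combining and collecting du, dv coefficients:
  coeff of du: v^2*(-8*u - 21*v)
  coeff of dv: v*(-8*u^2 - 45*u*v - 36*v^2 + 4)
F^* omega = (v^2*(-8*u - 21*v)) du + (v*(-8*u^2 - 45*u*v - 36*v^2 + 4)) dv.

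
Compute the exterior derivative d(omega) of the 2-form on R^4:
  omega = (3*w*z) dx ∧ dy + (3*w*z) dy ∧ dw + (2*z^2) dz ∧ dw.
d(omega) = (3*w) dx ∧ dy ∧ dz + (3*z) dx ∧ dy ∧ dw + (-3*w) dy ∧ dz ∧ dw

For a 2-form omega = sum_{i<j} g_{ij} dx_i ∧ dx_j, the exterior derivative is
  d(omega) = sum_{i<j} d(g_{ij}) ∧ dx_i ∧ dx_j = sum_{i<j, k} (∂g_{ij}/∂x_k) dx_k ∧ dx_i ∧ dx_j.
Expand each term, using dx_k ∧ dx_i ∧ dx_j = sgn(permutation) dx_{(a)} ∧ dx_{(b)} ∧ dx_{(c)} with (a < b < c) sorted:
  d(3*w*z) includes (∂/∂z)(3*w*z) dz = (3*w) dz, which multiplied by dx ∧ dy gives (3*w) dx ∧ dy ∧ dz
  d(3*w*z) includes (∂/∂w)(3*w*z) dw = (3*z) dw, which multiplied by dx ∧ dy gives (3*z) dx ∧ dy ∧ dw
  d(3*w*z) includes (∂/∂z)(3*w*z) dz = (3*w) dz, which multiplied by dy ∧ dw gives (-3*w) dy ∧ dz ∧ dw
Collecting like 3-forms: d(omega) = (3*w) dx ∧ dy ∧ dz + (3*z) dx ∧ dy ∧ dw + (-3*w) dy ∧ dz ∧ dw.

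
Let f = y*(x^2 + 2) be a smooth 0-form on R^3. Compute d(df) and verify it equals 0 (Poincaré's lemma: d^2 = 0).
d(df) = 0

Step 1: df = sum_i (∂f/∂x_i) dx_i = (2*x*y) dx + (x^2 + 2) dy + (0) dz.
Step 2: Apply d again. Using the 1-form formula, the coefficient of dx ∧ dy in d(df) is ∂^2 f/∂x ∂y - ∂^2 f/∂y ∂x = (2*x) - (2*x) = 0 (equality of mixed partials for smooth f).
Similarly for dx ∧ dz and dy ∧ dz — all coefficients vanish. So d(df) = 0.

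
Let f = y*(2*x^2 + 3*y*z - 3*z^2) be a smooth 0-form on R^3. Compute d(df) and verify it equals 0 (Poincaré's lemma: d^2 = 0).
d(df) = 0

Step 1: df = sum_i (∂f/∂x_i) dx_i = (4*x*y) dx + (2*x^2 + 6*y*z - 3*z^2) dy + (3*y*(y - 2*z)) dz.
Step 2: Apply d again. Using the 1-form formula, the coefficient of dx ∧ dy in d(df) is ∂^2 f/∂x ∂y - ∂^2 f/∂y ∂x = (4*x) - (4*x) = 0 (equality of mixed partials for smooth f).
Similarly for dx ∧ dz and dy ∧ dz — all coefficients vanish. So d(df) = 0.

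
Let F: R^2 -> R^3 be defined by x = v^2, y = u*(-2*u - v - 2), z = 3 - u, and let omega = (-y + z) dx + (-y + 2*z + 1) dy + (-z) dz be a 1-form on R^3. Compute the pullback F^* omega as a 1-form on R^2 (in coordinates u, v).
F^* omega = (-8*u^3 - 6*u^2*v - 4*u^2 - u*v^2 - 2*u*v - 29*u - 7*v - 11) du + (-2*u^3 + 3*u^2*v + 2*u*v^2 + 2*u*v - 7*u + 6*v) dv

Using F^*(f dg) = (f ∘ F) d(g ∘ F), substitute each coordinate x_i by F_i(u, v) in f_i, and replace dx_i by d F_i = (∂F_i/∂u) du + (∂F_i/∂v) dv.
  For the x component: f_1(F) = 2*u^2 + u*v + u + 3; d F_1 = (0) du + (2*v) dv
  For the y component: f_2(F) = 2*u^2 + u*v + 7; d F_2 = (-4*u - v - 2) du + (-u) dv
  For the z component: f_3(F) = u - 3; d F_3 = (-1) du + (0) dv
Combining and collecting du, dv coefficients:
  coeff of du: -8*u^3 - 6*u^2*v - 4*u^2 - u*v^2 - 2*u*v - 29*u - 7*v - 11
  coeff of dv: -2*u^3 + 3*u^2*v + 2*u*v^2 + 2*u*v - 7*u + 6*v
F^* omega = (-8*u^3 - 6*u^2*v - 4*u^2 - u*v^2 - 2*u*v - 29*u - 7*v - 11) du + (-2*u^3 + 3*u^2*v + 2*u*v^2 + 2*u*v - 7*u + 6*v) dv.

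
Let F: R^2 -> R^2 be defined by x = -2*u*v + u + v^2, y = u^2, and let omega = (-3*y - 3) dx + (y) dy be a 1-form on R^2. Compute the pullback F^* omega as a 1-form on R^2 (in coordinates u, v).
F^* omega = (2*u^3 + 6*u^2*v - 3*u^2 + 6*v - 3) du + (6*u^3 - 6*u^2*v + 6*u - 6*v) dv

Using F^*(f dg) = (f ∘ F) d(g ∘ F), substitute each coordinate x_i by F_i(u, v) in f_i, and replace dx_i by d F_i = (∂F_i/∂u) du + (∂F_i/∂v) dv.
  For the x component: f_1(F) = -3*u^2 - 3; d F_1 = (1 - 2*v) du + (-2*u + 2*v) dv
  For the y component: f_2(F) = u^2; d F_2 = (2*u) du + (0) dv
Combining and collecting du, dv coefficients:
  coeff of du: 2*u^3 + 6*u^2*v - 3*u^2 + 6*v - 3
  coeff of dv: 6*u^3 - 6*u^2*v + 6*u - 6*v
F^* omega = (2*u^3 + 6*u^2*v - 3*u^2 + 6*v - 3) du + (6*u^3 - 6*u^2*v + 6*u - 6*v) dv.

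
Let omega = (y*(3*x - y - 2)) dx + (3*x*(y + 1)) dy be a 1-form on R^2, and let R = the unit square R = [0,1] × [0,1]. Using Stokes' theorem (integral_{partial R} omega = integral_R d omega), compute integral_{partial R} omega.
integral_(partial R) omega = 6

Stokes: integral_partial_R omega = integral_R d omega with d omega = (∂Q/∂x - ∂P/∂y) dx ∧ dy.
  ∂Q/∂x = 3*y + 3
  ∂P/∂y = 3*x - 2*y - 2
  integrand = ∂Q/∂x - ∂P/∂y = -3*x + 5*y + 5.
Integrating over R: integral_0^1 integral_0^1 (-3*x + 5*y + 5) dx dy = 6.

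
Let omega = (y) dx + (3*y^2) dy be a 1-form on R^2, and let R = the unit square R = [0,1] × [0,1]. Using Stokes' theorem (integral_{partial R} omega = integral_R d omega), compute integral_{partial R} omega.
integral_(partial R) omega = -1

Stokes: integral_partial_R omega = integral_R d omega with d omega = (∂Q/∂x - ∂P/∂y) dx ∧ dy.
  ∂Q/∂x = 0
  ∂P/∂y = 1
  integrand = ∂Q/∂x - ∂P/∂y = -1.
Integrating over R: integral_0^1 integral_0^1 (-1) dx dy = -1.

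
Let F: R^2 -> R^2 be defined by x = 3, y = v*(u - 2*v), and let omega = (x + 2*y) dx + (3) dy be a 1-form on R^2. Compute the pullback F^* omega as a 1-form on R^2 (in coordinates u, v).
F^* omega = (3*v) du + (3*u - 12*v) dv

Using F^*(f dg) = (f ∘ F) d(g ∘ F), substitute each coordinate x_i by F_i(u, v) in f_i, and replace dx_i by d F_i = (∂F_i/∂u) du + (∂F_i/∂v) dv.
  For the x component: f_1(F) = 2*u*v - 4*v^2 + 3; d F_1 = (0) du + (0) dv
  For the y component: f_2(F) = 3; d F_2 = (v) du + (u - 4*v) dv
Combining and collecting du, dv coefficients:
  coeff of du: 3*v
  coeff of dv: 3*u - 12*v
F^* omega = (3*v) du + (3*u - 12*v) dv.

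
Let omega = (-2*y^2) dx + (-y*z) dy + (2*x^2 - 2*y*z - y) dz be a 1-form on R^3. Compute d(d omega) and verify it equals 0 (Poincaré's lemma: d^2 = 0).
d(d omega) = 0

Step 1: d omega = sum_{i<j} (∂f_j/∂x_i - ∂f_i/∂x_j) dx_i ∧ dx_j:
  coeff of dx ∧ dy: 4*y
  coeff of dx ∧ dz: 4*x
  coeff of dy ∧ dz: y - 2*z - 1
Step 2: Apply d again to each 2-form coefficient. The only possible 3-form in R^3 is dx ∧ dy ∧ dz, with coefficient
  ∂(coeff of dy∧dz)/∂x - ∂(coeff of dx∧dz)/∂y + ∂(coeff of dx∧dy)/∂z
  = ∂/∂x (y - 2*z - 1) - ∂/∂y (4*x) + ∂/∂z (4*y).
Each of these terms simplifies to sums of mixed partials that cancel in pairs. The result is 0 (by equality of mixed partials for smooth functions — Schwarz / Clairaut).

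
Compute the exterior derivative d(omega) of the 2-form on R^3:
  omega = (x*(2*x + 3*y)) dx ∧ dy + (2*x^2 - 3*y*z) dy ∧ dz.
d(omega) = (4*x) dx ∧ dy ∧ dz

For a 2-form omega = sum_{i<j} g_{ij} dx_i ∧ dx_j, the exterior derivative is
  d(omega) = sum_{i<j} d(g_{ij}) ∧ dx_i ∧ dx_j = sum_{i<j, k} (∂g_{ij}/∂x_k) dx_k ∧ dx_i ∧ dx_j.
Expand each term, using dx_k ∧ dx_i ∧ dx_j = sgn(permutation) dx_{(a)} ∧ dx_{(b)} ∧ dx_{(c)} with (a < b < c) sorted:
  d(2*x^2 - 3*y*z) includes (∂/∂x)(2*x^2 - 3*y*z) dx = (4*x) dx, which multiplied by dy ∧ dz gives (4*x) dx ∧ dy ∧ dz
Collecting like 3-forms: d(omega) = (4*x) dx ∧ dy ∧ dz.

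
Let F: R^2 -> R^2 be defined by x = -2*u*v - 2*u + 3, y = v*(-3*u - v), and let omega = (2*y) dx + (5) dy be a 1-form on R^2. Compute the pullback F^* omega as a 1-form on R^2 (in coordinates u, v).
F^* omega = (v*(12*u*v + 12*u + 4*v^2 + 4*v - 15)) du + (12*u^2*v + 4*u*v^2 - 15*u - 10*v) dv

Using F^*(f dg) = (f ∘ F) d(g ∘ F), substitute each coordinate x_i by F_i(u, v) in f_i, and replace dx_i by d F_i = (∂F_i/∂u) du + (∂F_i/∂v) dv.
  For the x component: f_1(F) = 2*v*(-3*u - v); d F_1 = (-2*v - 2) du + (-2*u) dv
  For the y component: f_2(F) = 5; d F_2 = (-3*v) du + (-3*u - 2*v) dv
Combining and collecting du, dv coefficients:
  coeff of du: v*(12*u*v + 12*u + 4*v^2 + 4*v - 15)
  coeff of dv: 12*u^2*v + 4*u*v^2 - 15*u - 10*v
F^* omega = (v*(12*u*v + 12*u + 4*v^2 + 4*v - 15)) du + (12*u^2*v + 4*u*v^2 - 15*u - 10*v) dv.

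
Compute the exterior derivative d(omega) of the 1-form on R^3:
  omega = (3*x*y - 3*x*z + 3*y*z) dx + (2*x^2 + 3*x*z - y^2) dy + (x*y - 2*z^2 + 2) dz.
d(omega) = (x) dx ∧ dy + (3*x - 2*y) dx ∧ dz + (-2*x) dy ∧ dz

For a 1-form omega = sum_i f_i dx_i, the exterior derivative is
  d(omega) = sum_{i < j} (∂f_j/∂x_i - ∂f_i/∂x_j) dx_i ∧ dx_j.
  coefficient of dx ∧ dy: ∂f_2/∂x - ∂f_1/∂y = ∂(2*x^2 + 3*x*z - y^2)/∂x - ∂(3*x*y - 3*x*z + 3*y*z)/∂y = x
  coefficient of dx ∧ dz: ∂f_3/∂x - ∂f_1/∂z = ∂(x*y - 2*z^2 + 2)/∂x - ∂(3*x*y - 3*x*z + 3*y*z)/∂z = 3*x - 2*y
  coefficient of dy ∧ dz: ∂f_3/∂y - ∂f_2/∂z = ∂(x*y - 2*z^2 + 2)/∂y - ∂(2*x^2 + 3*x*z - y^2)/∂z = -2*x
Assembling: d(omega) = (x) dx ∧ dy + (3*x - 2*y) dx ∧ dz + (-2*x) dy ∧ dz.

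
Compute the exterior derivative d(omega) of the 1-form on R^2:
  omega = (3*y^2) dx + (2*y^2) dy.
d(omega) = (-6*y) dx ∧ dy

For a 1-form omega = sum_i f_i dx_i, the exterior derivative is
  d(omega) = sum_{i < j} (∂f_j/∂x_i - ∂f_i/∂x_j) dx_i ∧ dx_j.
  coefficient of dx ∧ dy: ∂f_2/∂x - ∂f_1/∂y = ∂(2*y^2)/∂x - ∂(3*y^2)/∂y = -6*y
Assembling: d(omega) = (-6*y) dx ∧ dy.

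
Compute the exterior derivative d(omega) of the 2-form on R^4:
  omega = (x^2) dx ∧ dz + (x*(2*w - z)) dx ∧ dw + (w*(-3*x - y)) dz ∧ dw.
d(omega) = (-3*w + x) dx ∧ dz ∧ dw + (-w) dy ∧ dz ∧ dw

For a 2-form omega = sum_{i<j} g_{ij} dx_i ∧ dx_j, the exterior derivative is
  d(omega) = sum_{i<j} d(g_{ij}) ∧ dx_i ∧ dx_j = sum_{i<j, k} (∂g_{ij}/∂x_k) dx_k ∧ dx_i ∧ dx_j.
Expand each term, using dx_k ∧ dx_i ∧ dx_j = sgn(permutation) dx_{(a)} ∧ dx_{(b)} ∧ dx_{(c)} with (a < b < c) sorted:
  d(x*(2*w - z)) includes (∂/∂z)(x*(2*w - z)) dz = (-x) dz, which multiplied by dx ∧ dw gives (x) dx ∧ dz ∧ dw
  d(w*(-3*x - y)) includes (∂/∂x)(w*(-3*x - y)) dx = (-3*w) dx, which multiplied by dz ∧ dw gives (-3*w) dx ∧ dz ∧ dw
  d(w*(-3*x - y)) includes (∂/∂y)(w*(-3*x - y)) dy = (-w) dy, which multiplied by dz ∧ dw gives (-w) dy ∧ dz ∧ dw
Collecting like 3-forms: d(omega) = (-3*w + x) dx ∧ dz ∧ dw + (-w) dy ∧ dz ∧ dw.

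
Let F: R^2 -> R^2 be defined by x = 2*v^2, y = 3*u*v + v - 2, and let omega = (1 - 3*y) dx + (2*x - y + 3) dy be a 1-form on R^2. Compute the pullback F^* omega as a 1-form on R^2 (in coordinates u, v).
F^* omega = (3*v*(-3*u*v + 4*v^2 - v + 5)) du + (-9*u^2*v - 24*u*v^2 - 6*u*v + 15*u - 8*v^2 + 27*v + 5) dv

Using F^*(f dg) = (f ∘ F) d(g ∘ F), substitute each coordinate x_i by F_i(u, v) in f_i, and replace dx_i by d F_i = (∂F_i/∂u) du + (∂F_i/∂v) dv.
  For the x component: f_1(F) = -9*u*v - 3*v + 7; d F_1 = (0) du + (4*v) dv
  For the y component: f_2(F) = -3*u*v + 4*v^2 - v + 5; d F_2 = (3*v) du + (3*u + 1) dv
Combining and collecting du, dv coefficients:
  coeff of du: 3*v*(-3*u*v + 4*v^2 - v + 5)
  coeff of dv: -9*u^2*v - 24*u*v^2 - 6*u*v + 15*u - 8*v^2 + 27*v + 5
F^* omega = (3*v*(-3*u*v + 4*v^2 - v + 5)) du + (-9*u^2*v - 24*u*v^2 - 6*u*v + 15*u - 8*v^2 + 27*v + 5) dv.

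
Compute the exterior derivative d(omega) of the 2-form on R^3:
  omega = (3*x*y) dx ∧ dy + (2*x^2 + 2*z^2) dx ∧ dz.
d(omega) = 0

For a 2-form omega = sum_{i<j} g_{ij} dx_i ∧ dx_j, the exterior derivative is
  d(omega) = sum_{i<j} d(g_{ij}) ∧ dx_i ∧ dx_j = sum_{i<j, k} (∂g_{ij}/∂x_k) dx_k ∧ dx_i ∧ dx_j.
Expand each term, using dx_k ∧ dx_i ∧ dx_j = sgn(permutation) dx_{(a)} ∧ dx_{(b)} ∧ dx_{(c)} with (a < b < c) sorted:

Collecting like 3-forms: d(omega) = 0.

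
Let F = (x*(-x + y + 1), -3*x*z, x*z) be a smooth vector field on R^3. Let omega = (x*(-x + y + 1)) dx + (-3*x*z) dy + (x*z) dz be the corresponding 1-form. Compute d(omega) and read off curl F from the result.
d(omega) = (3*x) dy ∧ dz + (-z) dz ∧ dx + (-x - 3*z) dx ∧ dy; curl F = (3*x, -z, -x - 3*z)

d omega = sum_{i<j} (∂f_j/∂x_i - ∂f_i/∂x_j) dx_i ∧ dx_j. Under the identification (dy ∧ dz, dz ∧ dx, dx ∧ dy) ↔ (e_x, e_y, e_z), the coefficients are exactly the components of curl F. Compute:
  ∂R/∂y - ∂Q/∂z = (0) - (-3*x) = 3*x
  ∂P/∂z - ∂R/∂x = (0) - (z) = -z
  ∂Q/∂x - ∂P/∂y = (-3*z) - (x) = -x - 3*z.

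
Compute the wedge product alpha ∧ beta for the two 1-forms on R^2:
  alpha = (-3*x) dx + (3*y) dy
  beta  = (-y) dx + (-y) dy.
alpha ∧ beta = (3*y*(x + y)) dx ∧ dy

Distribute the wedge, using dx_i ∧ dx_j = -dx_j ∧ dx_i and dx_i ∧ dx_i = 0. For each pair (i, j) with i < j, the coefficient of dx_i ∧ dx_j in alpha ∧ beta is (alpha_i * beta_j - alpha_j * beta_i). Collecting: alpha ∧ beta = (3*y*(x + y)) dx ∧ dy.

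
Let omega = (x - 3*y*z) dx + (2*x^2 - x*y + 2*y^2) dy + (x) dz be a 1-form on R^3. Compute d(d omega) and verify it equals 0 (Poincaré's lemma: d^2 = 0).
d(d omega) = 0

Step 1: d omega = sum_{i<j} (∂f_j/∂x_i - ∂f_i/∂x_j) dx_i ∧ dx_j:
  coeff of dx ∧ dy: 4*x - y + 3*z
  coeff of dx ∧ dz: 3*y + 1
  coeff of dy ∧ dz: 0
Step 2: Apply d again to each 2-form coefficient. The only possible 3-form in R^3 is dx ∧ dy ∧ dz, with coefficient
  ∂(coeff of dy∧dz)/∂x - ∂(coeff of dx∧dz)/∂y + ∂(coeff of dx∧dy)/∂z
  = ∂/∂x (0) - ∂/∂y (3*y + 1) + ∂/∂z (4*x - y + 3*z).
Each of these terms simplifies to sums of mixed partials that cancel in pairs. The result is 0 (by equality of mixed partials for smooth functions — Schwarz / Clairaut).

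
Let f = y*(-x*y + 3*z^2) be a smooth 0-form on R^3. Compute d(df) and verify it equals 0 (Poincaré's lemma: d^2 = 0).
d(df) = 0

Step 1: df = sum_i (∂f/∂x_i) dx_i = (-y^2) dx + (-2*x*y + 3*z^2) dy + (6*y*z) dz.
Step 2: Apply d again. Using the 1-form formula, the coefficient of dx ∧ dy in d(df) is ∂^2 f/∂x ∂y - ∂^2 f/∂y ∂x = (-2*y) - (-2*y) = 0 (equality of mixed partials for smooth f).
Similarly for dx ∧ dz and dy ∧ dz — all coefficients vanish. So d(df) = 0.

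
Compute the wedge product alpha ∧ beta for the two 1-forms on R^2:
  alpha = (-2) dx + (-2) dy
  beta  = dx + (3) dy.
alpha ∧ beta = (-4) dx ∧ dy

Distribute the wedge, using dx_i ∧ dx_j = -dx_j ∧ dx_i and dx_i ∧ dx_i = 0. For each pair (i, j) with i < j, the coefficient of dx_i ∧ dx_j in alpha ∧ beta is (alpha_i * beta_j - alpha_j * beta_i). Collecting: alpha ∧ beta = (-4) dx ∧ dy.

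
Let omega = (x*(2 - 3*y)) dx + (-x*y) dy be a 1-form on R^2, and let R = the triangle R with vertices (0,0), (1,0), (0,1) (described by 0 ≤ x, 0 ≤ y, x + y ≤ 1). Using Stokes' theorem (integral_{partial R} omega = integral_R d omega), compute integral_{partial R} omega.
integral_(partial R) omega = 1/3

Stokes: integral_partial_R omega = integral_R d omega with d omega = (∂Q/∂x - ∂P/∂y) dx ∧ dy.
  ∂Q/∂x = -y
  ∂P/∂y = -3*x
  integrand = ∂Q/∂x - ∂P/∂y = 3*x - y.
Integrating over R: integral_0^1 integral_0^{1-x} (3*x - y) dy dx = 1/3.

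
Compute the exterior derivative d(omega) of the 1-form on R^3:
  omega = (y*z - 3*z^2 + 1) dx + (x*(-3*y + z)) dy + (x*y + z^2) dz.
d(omega) = (-3*y) dx ∧ dy + (6*z) dx ∧ dz

For a 1-form omega = sum_i f_i dx_i, the exterior derivative is
  d(omega) = sum_{i < j} (∂f_j/∂x_i - ∂f_i/∂x_j) dx_i ∧ dx_j.
  coefficient of dx ∧ dy: ∂f_2/∂x - ∂f_1/∂y = ∂(x*(-3*y + z))/∂x - ∂(y*z - 3*z^2 + 1)/∂y = -3*y
  coefficient of dx ∧ dz: ∂f_3/∂x - ∂f_1/∂z = ∂(x*y + z^2)/∂x - ∂(y*z - 3*z^2 + 1)/∂z = 6*z
Assembling: d(omega) = (-3*y) dx ∧ dy + (6*z) dx ∧ dz.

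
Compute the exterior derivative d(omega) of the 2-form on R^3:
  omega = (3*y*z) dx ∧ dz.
d(omega) = (-3*z) dx ∧ dy ∧ dz

For a 2-form omega = sum_{i<j} g_{ij} dx_i ∧ dx_j, the exterior derivative is
  d(omega) = sum_{i<j} d(g_{ij}) ∧ dx_i ∧ dx_j = sum_{i<j, k} (∂g_{ij}/∂x_k) dx_k ∧ dx_i ∧ dx_j.
Expand each term, using dx_k ∧ dx_i ∧ dx_j = sgn(permutation) dx_{(a)} ∧ dx_{(b)} ∧ dx_{(c)} with (a < b < c) sorted:
  d(3*y*z) includes (∂/∂y)(3*y*z) dy = (3*z) dy, which multiplied by dx ∧ dz gives (-3*z) dx ∧ dy ∧ dz
Collecting like 3-forms: d(omega) = (-3*z) dx ∧ dy ∧ dz.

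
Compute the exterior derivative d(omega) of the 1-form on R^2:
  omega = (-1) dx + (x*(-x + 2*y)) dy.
d(omega) = (-2*x + 2*y) dx ∧ dy

For a 1-form omega = sum_i f_i dx_i, the exterior derivative is
  d(omega) = sum_{i < j} (∂f_j/∂x_i - ∂f_i/∂x_j) dx_i ∧ dx_j.
  coefficient of dx ∧ dy: ∂f_2/∂x - ∂f_1/∂y = ∂(x*(-x + 2*y))/∂x - ∂(-1)/∂y = -2*x + 2*y
Assembling: d(omega) = (-2*x + 2*y) dx ∧ dy.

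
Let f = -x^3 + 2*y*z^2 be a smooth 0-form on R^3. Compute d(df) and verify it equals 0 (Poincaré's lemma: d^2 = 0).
d(df) = 0

Step 1: df = sum_i (∂f/∂x_i) dx_i = (-3*x^2) dx + (2*z^2) dy + (4*y*z) dz.
Step 2: Apply d again. Using the 1-form formula, the coefficient of dx ∧ dy in d(df) is ∂^2 f/∂x ∂y - ∂^2 f/∂y ∂x = (0) - (0) = 0 (equality of mixed partials for smooth f).
Similarly for dx ∧ dz and dy ∧ dz — all coefficients vanish. So d(df) = 0.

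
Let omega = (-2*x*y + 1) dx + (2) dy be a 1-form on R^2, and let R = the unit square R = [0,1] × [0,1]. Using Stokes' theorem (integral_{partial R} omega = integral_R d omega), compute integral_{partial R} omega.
integral_(partial R) omega = 1

Stokes: integral_partial_R omega = integral_R d omega with d omega = (∂Q/∂x - ∂P/∂y) dx ∧ dy.
  ∂Q/∂x = 0
  ∂P/∂y = -2*x
  integrand = ∂Q/∂x - ∂P/∂y = 2*x.
Integrating over R: integral_0^1 integral_0^1 (2*x) dx dy = 1.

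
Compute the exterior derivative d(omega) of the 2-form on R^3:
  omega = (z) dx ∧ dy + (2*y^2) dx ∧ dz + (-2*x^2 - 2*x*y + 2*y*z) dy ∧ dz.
d(omega) = (-4*x - 6*y + 1) dx ∧ dy ∧ dz

For a 2-form omega = sum_{i<j} g_{ij} dx_i ∧ dx_j, the exterior derivative is
  d(omega) = sum_{i<j} d(g_{ij}) ∧ dx_i ∧ dx_j = sum_{i<j, k} (∂g_{ij}/∂x_k) dx_k ∧ dx_i ∧ dx_j.
Expand each term, using dx_k ∧ dx_i ∧ dx_j = sgn(permutation) dx_{(a)} ∧ dx_{(b)} ∧ dx_{(c)} with (a < b < c) sorted:
  d(z) includes (∂/∂z)(z) dz = (1) dz, which multiplied by dx ∧ dy gives (1) dx ∧ dy ∧ dz
  d(2*y^2) includes (∂/∂y)(2*y^2) dy = (4*y) dy, which multiplied by dx ∧ dz gives (-4*y) dx ∧ dy ∧ dz
  d(-2*x^2 - 2*x*y + 2*y*z) includes (∂/∂x)(-2*x^2 - 2*x*y + 2*y*z) dx = (-4*x - 2*y) dx, which multiplied by dy ∧ dz gives (-4*x - 2*y) dx ∧ dy ∧ dz
Collecting like 3-forms: d(omega) = (-4*x - 6*y + 1) dx ∧ dy ∧ dz.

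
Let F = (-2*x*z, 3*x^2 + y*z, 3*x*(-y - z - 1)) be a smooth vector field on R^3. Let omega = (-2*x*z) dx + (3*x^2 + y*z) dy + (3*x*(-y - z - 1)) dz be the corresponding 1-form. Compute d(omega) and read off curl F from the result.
d(omega) = (-3*x - y) dy ∧ dz + (-2*x + 3*y + 3*z + 3) dz ∧ dx + (6*x) dx ∧ dy; curl F = (-3*x - y, -2*x + 3*y + 3*z + 3, 6*x)

d omega = sum_{i<j} (∂f_j/∂x_i - ∂f_i/∂x_j) dx_i ∧ dx_j. Under the identification (dy ∧ dz, dz ∧ dx, dx ∧ dy) ↔ (e_x, e_y, e_z), the coefficients are exactly the components of curl F. Compute:
  ∂R/∂y - ∂Q/∂z = (-3*x) - (y) = -3*x - y
  ∂P/∂z - ∂R/∂x = (-2*x) - (-3*y - 3*z - 3) = -2*x + 3*y + 3*z + 3
  ∂Q/∂x - ∂P/∂y = (6*x) - (0) = 6*x.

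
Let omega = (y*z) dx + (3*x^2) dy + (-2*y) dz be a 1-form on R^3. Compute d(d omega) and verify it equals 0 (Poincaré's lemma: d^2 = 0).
d(d omega) = 0

Step 1: d omega = sum_{i<j} (∂f_j/∂x_i - ∂f_i/∂x_j) dx_i ∧ dx_j:
  coeff of dx ∧ dy: 6*x - z
  coeff of dx ∧ dz: -y
  coeff of dy ∧ dz: -2
Step 2: Apply d again to each 2-form coefficient. The only possible 3-form in R^3 is dx ∧ dy ∧ dz, with coefficient
  ∂(coeff of dy∧dz)/∂x - ∂(coeff of dx∧dz)/∂y + ∂(coeff of dx∧dy)/∂z
  = ∂/∂x (-2) - ∂/∂y (-y) + ∂/∂z (6*x - z).
Each of these terms simplifies to sums of mixed partials that cancel in pairs. The result is 0 (by equality of mixed partials for smooth functions — Schwarz / Clairaut).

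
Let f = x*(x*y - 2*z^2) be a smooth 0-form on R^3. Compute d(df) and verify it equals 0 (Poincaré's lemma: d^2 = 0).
d(df) = 0

Step 1: df = sum_i (∂f/∂x_i) dx_i = (2*x*y - 2*z^2) dx + (x^2) dy + (-4*x*z) dz.
Step 2: Apply d again. Using the 1-form formula, the coefficient of dx ∧ dy in d(df) is ∂^2 f/∂x ∂y - ∂^2 f/∂y ∂x = (2*x) - (2*x) = 0 (equality of mixed partials for smooth f).
Similarly for dx ∧ dz and dy ∧ dz — all coefficients vanish. So d(df) = 0.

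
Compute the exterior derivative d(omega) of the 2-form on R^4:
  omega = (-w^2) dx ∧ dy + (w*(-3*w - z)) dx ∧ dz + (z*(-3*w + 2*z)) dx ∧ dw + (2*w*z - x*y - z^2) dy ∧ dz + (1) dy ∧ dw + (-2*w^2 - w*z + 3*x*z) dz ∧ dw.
d(omega) = (-2*w) dx ∧ dy ∧ dw + (-3*w - 2*z) dx ∧ dz ∧ dw + (-y) dx ∧ dy ∧ dz + (2*z) dy ∧ dz ∧ dw

For a 2-form omega = sum_{i<j} g_{ij} dx_i ∧ dx_j, the exterior derivative is
  d(omega) = sum_{i<j} d(g_{ij}) ∧ dx_i ∧ dx_j = sum_{i<j, k} (∂g_{ij}/∂x_k) dx_k ∧ dx_i ∧ dx_j.
Expand each term, using dx_k ∧ dx_i ∧ dx_j = sgn(permutation) dx_{(a)} ∧ dx_{(b)} ∧ dx_{(c)} with (a < b < c) sorted:
  d(-w^2) includes (∂/∂w)(-w^2) dw = (-2*w) dw, which multiplied by dx ∧ dy gives (-2*w) dx ∧ dy ∧ dw
  d(w*(-3*w - z)) includes (∂/∂w)(w*(-3*w - z)) dw = (-6*w - z) dw, which multiplied by dx ∧ dz gives (-6*w - z) dx ∧ dz ∧ dw
  d(z*(-3*w + 2*z)) includes (∂/∂z)(z*(-3*w + 2*z)) dz = (-3*w + 4*z) dz, which multiplied by dx ∧ dw gives (3*w - 4*z) dx ∧ dz ∧ dw
  d(2*w*z - x*y - z^2) includes (∂/∂x)(2*w*z - x*y - z^2) dx = (-y) dx, which multiplied by dy ∧ dz gives (-y) dx ∧ dy ∧ dz
  d(2*w*z - x*y - z^2) includes (∂/∂w)(2*w*z - x*y - z^2) dw = (2*z) dw, which multiplied by dy ∧ dz gives (2*z) dy ∧ dz ∧ dw
  d(-2*w^2 - w*z + 3*x*z) includes (∂/∂x)(-2*w^2 - w*z + 3*x*z) dx = (3*z) dx, which multiplied by dz ∧ dw gives (3*z) dx ∧ dz ∧ dw
Collecting like 3-forms: d(omega) = (-2*w) dx ∧ dy ∧ dw + (-3*w - 2*z) dx ∧ dz ∧ dw + (-y) dx ∧ dy ∧ dz + (2*z) dy ∧ dz ∧ dw.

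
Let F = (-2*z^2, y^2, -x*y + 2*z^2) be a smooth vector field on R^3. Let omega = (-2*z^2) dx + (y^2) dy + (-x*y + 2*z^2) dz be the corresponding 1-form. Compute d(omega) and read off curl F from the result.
d(omega) = (-x) dy ∧ dz + (y - 4*z) dz ∧ dx + (0) dx ∧ dy; curl F = (-x, y - 4*z, 0)

d omega = sum_{i<j} (∂f_j/∂x_i - ∂f_i/∂x_j) dx_i ∧ dx_j. Under the identification (dy ∧ dz, dz ∧ dx, dx ∧ dy) ↔ (e_x, e_y, e_z), the coefficients are exactly the components of curl F. Compute:
  ∂R/∂y - ∂Q/∂z = (-x) - (0) = -x
  ∂P/∂z - ∂R/∂x = (-4*z) - (-y) = y - 4*z
  ∂Q/∂x - ∂P/∂y = (0) - (0) = 0.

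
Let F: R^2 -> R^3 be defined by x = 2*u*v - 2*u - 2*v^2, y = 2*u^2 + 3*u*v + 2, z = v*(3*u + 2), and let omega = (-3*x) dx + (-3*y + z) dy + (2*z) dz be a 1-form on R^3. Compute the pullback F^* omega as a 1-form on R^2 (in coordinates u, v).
F^* omega = (-24*u^3 - 42*u^2*v - 12*u*v^2 + 32*u*v - 36*u + 12*v^3 + 6*v^2 - 18*v) du + (-18*u^3 - 12*u^2*v + 12*u^2 + 36*u*v^2 + 6*u*v - 18*u - 24*v^3 + 8*v) dv

Using F^*(f dg) = (f ∘ F) d(g ∘ F), substitute each coordinate x_i by F_i(u, v) in f_i, and replace dx_i by d F_i = (∂F_i/∂u) du + (∂F_i/∂v) dv.
  For the x component: f_1(F) = -6*u*v + 6*u + 6*v^2; d F_1 = (2*v - 2) du + (2*u - 4*v) dv
  For the y component: f_2(F) = -6*u^2 - 6*u*v + 2*v - 6; d F_2 = (4*u + 3*v) du + (3*u) dv
  For the z component: f_3(F) = 2*v*(3*u + 2); d F_3 = (3*v) du + (3*u + 2) dv
Combining and collecting du, dv coefficients:
  coeff of du: -24*u^3 - 42*u^2*v - 12*u*v^2 + 32*u*v - 36*u + 12*v^3 + 6*v^2 - 18*v
  coeff of dv: -18*u^3 - 12*u^2*v + 12*u^2 + 36*u*v^2 + 6*u*v - 18*u - 24*v^3 + 8*v
F^* omega = (-24*u^3 - 42*u^2*v - 12*u*v^2 + 32*u*v - 36*u + 12*v^3 + 6*v^2 - 18*v) du + (-18*u^3 - 12*u^2*v + 12*u^2 + 36*u*v^2 + 6*u*v - 18*u - 24*v^3 + 8*v) dv.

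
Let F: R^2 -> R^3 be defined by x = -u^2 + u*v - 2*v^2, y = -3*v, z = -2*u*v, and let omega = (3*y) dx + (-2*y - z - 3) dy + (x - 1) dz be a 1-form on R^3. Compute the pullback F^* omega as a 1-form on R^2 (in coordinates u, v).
F^* omega = (v*(2*u^2 - 2*u*v + 18*u + 4*v^2 - 9*v + 2)) du + (2*u^3 - 2*u^2*v + 4*u*v^2 - 15*u*v + 2*u + 36*v^2 - 18*v + 9) dv

Using F^*(f dg) = (f ∘ F) d(g ∘ F), substitute each coordinate x_i by F_i(u, v) in f_i, and replace dx_i by d F_i = (∂F_i/∂u) du + (∂F_i/∂v) dv.
  For the x component: f_1(F) = -9*v; d F_1 = (-2*u + v) du + (u - 4*v) dv
  For the y component: f_2(F) = 2*u*v + 6*v - 3; d F_2 = (0) du + (-3) dv
  For the z component: f_3(F) = -u^2 + u*v - 2*v^2 - 1; d F_3 = (-2*v) du + (-2*u) dv
Combining and collecting du, dv coefficients:
  coeff of du: v*(2*u^2 - 2*u*v + 18*u + 4*v^2 - 9*v + 2)
  coeff of dv: 2*u^3 - 2*u^2*v + 4*u*v^2 - 15*u*v + 2*u + 36*v^2 - 18*v + 9
F^* omega = (v*(2*u^2 - 2*u*v + 18*u + 4*v^2 - 9*v + 2)) du + (2*u^3 - 2*u^2*v + 4*u*v^2 - 15*u*v + 2*u + 36*v^2 - 18*v + 9) dv.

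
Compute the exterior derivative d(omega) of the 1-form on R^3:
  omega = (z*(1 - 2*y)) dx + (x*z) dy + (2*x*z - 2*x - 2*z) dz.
d(omega) = (3*z) dx ∧ dy + (2*y + 2*z - 3) dx ∧ dz + (-x) dy ∧ dz

For a 1-form omega = sum_i f_i dx_i, the exterior derivative is
  d(omega) = sum_{i < j} (∂f_j/∂x_i - ∂f_i/∂x_j) dx_i ∧ dx_j.
  coefficient of dx ∧ dy: ∂f_2/∂x - ∂f_1/∂y = ∂(x*z)/∂x - ∂(z*(1 - 2*y))/∂y = 3*z
  coefficient of dx ∧ dz: ∂f_3/∂x - ∂f_1/∂z = ∂(2*x*z - 2*x - 2*z)/∂x - ∂(z*(1 - 2*y))/∂z = 2*y + 2*z - 3
  coefficient of dy ∧ dz: ∂f_3/∂y - ∂f_2/∂z = ∂(2*x*z - 2*x - 2*z)/∂y - ∂(x*z)/∂z = -x
Assembling: d(omega) = (3*z) dx ∧ dy + (2*y + 2*z - 3) dx ∧ dz + (-x) dy ∧ dz.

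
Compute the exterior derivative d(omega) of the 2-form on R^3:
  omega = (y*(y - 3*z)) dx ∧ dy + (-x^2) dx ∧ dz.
d(omega) = (-3*y) dx ∧ dy ∧ dz

For a 2-form omega = sum_{i<j} g_{ij} dx_i ∧ dx_j, the exterior derivative is
  d(omega) = sum_{i<j} d(g_{ij}) ∧ dx_i ∧ dx_j = sum_{i<j, k} (∂g_{ij}/∂x_k) dx_k ∧ dx_i ∧ dx_j.
Expand each term, using dx_k ∧ dx_i ∧ dx_j = sgn(permutation) dx_{(a)} ∧ dx_{(b)} ∧ dx_{(c)} with (a < b < c) sorted:
  d(y*(y - 3*z)) includes (∂/∂z)(y*(y - 3*z)) dz = (-3*y) dz, which multiplied by dx ∧ dy gives (-3*y) dx ∧ dy ∧ dz
Collecting like 3-forms: d(omega) = (-3*y) dx ∧ dy ∧ dz.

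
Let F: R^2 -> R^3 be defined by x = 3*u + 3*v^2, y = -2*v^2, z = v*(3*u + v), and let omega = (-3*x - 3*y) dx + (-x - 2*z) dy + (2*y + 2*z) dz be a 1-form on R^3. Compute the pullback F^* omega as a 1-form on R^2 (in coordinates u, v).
F^* omega = (18*u*v^2 - 27*u - 6*v^3 - 9*v^2) du + (2*v*(9*u^2 + 15*u*v - 21*u - v^2)) dv

Using F^*(f dg) = (f ∘ F) d(g ∘ F), substitute each coordinate x_i by F_i(u, v) in f_i, and replace dx_i by d F_i = (∂F_i/∂u) du + (∂F_i/∂v) dv.
  For the x component: f_1(F) = -9*u - 3*v^2; d F_1 = (3) du + (6*v) dv
  For the y component: f_2(F) = -6*u*v - 3*u - 5*v^2; d F_2 = (0) du + (-4*v) dv
  For the z component: f_3(F) = 2*v*(3*u - v); d F_3 = (3*v) du + (3*u + 2*v) dv
Combining and collecting du, dv coefficients:
  coeff of du: 18*u*v^2 - 27*u - 6*v^3 - 9*v^2
  coeff of dv: 2*v*(9*u^2 + 15*u*v - 21*u - v^2)
F^* omega = (18*u*v^2 - 27*u - 6*v^3 - 9*v^2) du + (2*v*(9*u^2 + 15*u*v - 21*u - v^2)) dv.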